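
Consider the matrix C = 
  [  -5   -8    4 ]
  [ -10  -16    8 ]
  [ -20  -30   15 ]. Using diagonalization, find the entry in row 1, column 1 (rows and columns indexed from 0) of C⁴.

Characteristic polynomial: s^3 + 6s^2 + 5s = s(s + 1)(s + 5), so the eigenvalues are -5, -1, 0.
s=-5: eigenvector (1, 2, 4).
s=0: eigenvector (0, 1, 2).
s=-1: eigenvector (1, 2, 5).
P = [[1, 0, 1], [2, 1, 2], [4, 2, 5]], D = diag(-5, 0, -1), P⁻¹ = [[1, 2, -1], [-2, 1, 0], [0, -2, 1]].
C⁴ = P·diag(625, 0, 1)·P⁻¹ = [[625, 1248, -624], [1250, 2496, -1248], [2500, 4990, -2495]].
The requested entry is 2496.

2496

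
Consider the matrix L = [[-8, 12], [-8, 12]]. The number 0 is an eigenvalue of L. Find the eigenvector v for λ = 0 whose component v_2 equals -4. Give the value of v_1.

-6

L = [[-8, 12], [-8, 12]].
Solving (L)v = 0 gives the eigenspace spanned by (-6, -4).
With v_2 = -4, v = (-6, -4), so v_1 = -6.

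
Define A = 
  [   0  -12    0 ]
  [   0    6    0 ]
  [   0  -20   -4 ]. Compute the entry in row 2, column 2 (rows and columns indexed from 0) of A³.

-64

Characteristic polynomial: s^3 - 2s^2 - 24s = s(s - 6)(s + 4), so the eigenvalues are -4, 0, 6.
s=0: eigenvector (1, 0, 0).
s=6: eigenvector (-2, 1, -2).
s=-4: eigenvector (0, 0, 1).
P = [[1, -2, 0], [0, 1, 0], [0, -2, 1]], D = diag(0, 6, -4), P⁻¹ = [[1, 2, 0], [0, 1, 0], [0, 2, 1]].
A³ = P·diag(0, 216, -64)·P⁻¹ = [[0, -432, 0], [0, 216, 0], [0, -560, -64]].
The requested entry is -64.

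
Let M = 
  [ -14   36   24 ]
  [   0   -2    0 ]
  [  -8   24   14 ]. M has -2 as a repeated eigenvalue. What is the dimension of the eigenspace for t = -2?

2

M + 2I = [[-12, 36, 24], [0, 0, 0], [-8, 24, 16]].
This matrix has rank 1, so its null space has dimension 3 − 1 = 2.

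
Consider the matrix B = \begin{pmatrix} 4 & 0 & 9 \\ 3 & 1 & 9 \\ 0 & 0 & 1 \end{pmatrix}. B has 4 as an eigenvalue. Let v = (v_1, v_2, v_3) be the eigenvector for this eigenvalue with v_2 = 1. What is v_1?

B − 4I = [[0, 0, 9], [3, -3, 9], [0, 0, -3]].
Solving (B − 4I)v = 0 gives the eigenspace spanned by (1, 1, 0).
With v_2 = 1, v = (1, 1, 0), so v_1 = 1.

1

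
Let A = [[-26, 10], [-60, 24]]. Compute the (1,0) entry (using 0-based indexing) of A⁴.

Characteristic polynomial: t^2 + 2t - 24 = (t - 4)(t + 6), so the eigenvalues are -6, 4.
t=-6: eigenvector (1, 2).
t=4: eigenvector (1, 3).
P = [[1, 1], [2, 3]], D = diag(-6, 4), P⁻¹ = [[3, -1], [-2, 1]].
A⁴ = P·diag(1296, 256)·P⁻¹ = [[3376, -1040], [6240, -1824]].
The requested entry is 6240.

6240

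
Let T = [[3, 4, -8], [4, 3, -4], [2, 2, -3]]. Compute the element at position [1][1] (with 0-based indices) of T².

17

Characteristic polynomial: μ^3 - 3μ^2 - μ + 3 = (μ - 3)(μ - 1)(μ + 1), so the eigenvalues are -1, 1, 3.
μ=3: eigenvector (1, 2, 1).
μ=-1: eigenvector (-1, 1, 0).
μ=1: eigenvector (0, 2, 1).
P = [[1, -1, 0], [2, 1, 2], [1, 0, 1]], D = diag(3, -1, 1), P⁻¹ = [[1, 1, -2], [0, 1, -2], [-1, -1, 3]].
T² = P·diag(9, 1, 1)·P⁻¹ = [[9, 8, -16], [16, 17, -32], [8, 8, -15]].
The requested entry is 17.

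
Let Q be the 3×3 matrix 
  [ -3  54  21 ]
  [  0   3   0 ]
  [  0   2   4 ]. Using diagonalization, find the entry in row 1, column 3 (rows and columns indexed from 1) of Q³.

273

Characteristic polynomial: t^3 - 4t^2 - 9t + 36 = (t - 4)(t - 3)(t + 3), so the eigenvalues are -3, 3, 4.
t=3: eigenvector (2, 1, -2).
t=-3: eigenvector (1, 0, 0).
t=4: eigenvector (3, 0, 1).
P = [[2, 1, 3], [1, 0, 0], [-2, 0, 1]], D = diag(3, -3, 4), P⁻¹ = [[0, 1, 0], [1, -8, -3], [0, 2, 1]].
Q³ = P·diag(27, -27, 64)·P⁻¹ = [[-27, 654, 273], [0, 27, 0], [0, 74, 64]].
The requested entry is 273.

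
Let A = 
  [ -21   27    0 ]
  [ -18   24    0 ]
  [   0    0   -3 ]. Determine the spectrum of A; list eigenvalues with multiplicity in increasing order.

Characteristic polynomial: p(μ) = μ^3 - 27μ - 54 = (μ - 6)(μ + 3)^2.
Roots (with multiplicity): -3, -3, 6.

-3, -3, 6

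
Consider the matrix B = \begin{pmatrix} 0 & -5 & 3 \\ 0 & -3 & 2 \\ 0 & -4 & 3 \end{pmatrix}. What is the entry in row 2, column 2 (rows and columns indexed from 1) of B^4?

1

Characteristic polynomial: μ^3 - μ = μ(μ - 1)(μ + 1), so the eigenvalues are -1, 0, 1.
μ=0: eigenvector (1, 0, 0).
μ=-1: eigenvector (2, 1, 1).
μ=1: eigenvector (1, 1, 2).
P = [[1, 2, 1], [0, 1, 1], [0, 1, 2]], D = diag(0, -1, 1), P⁻¹ = [[1, -3, 1], [0, 2, -1], [0, -1, 1]].
B⁴ = P·diag(0, 1, 1)·P⁻¹ = [[0, 3, -1], [0, 1, 0], [0, 0, 1]].
The requested entry is 1.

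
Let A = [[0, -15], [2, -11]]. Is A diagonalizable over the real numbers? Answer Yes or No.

Characteristic polynomial: p(r) = r^2 + 11r + 30 = (r + 5)(r + 6).
All 2 eigenvalues are distinct, so A is diagonalizable.

Yes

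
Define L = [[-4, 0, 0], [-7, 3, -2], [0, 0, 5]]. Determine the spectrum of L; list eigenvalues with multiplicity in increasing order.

Characteristic polynomial: p(λ) = λ^3 - 4λ^2 - 17λ + 60 = (λ - 5)(λ - 3)(λ + 4).
Roots (with multiplicity): -4, 3, 5.

-4, 3, 5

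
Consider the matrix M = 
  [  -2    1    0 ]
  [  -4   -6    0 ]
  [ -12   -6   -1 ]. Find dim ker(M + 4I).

M + 4I = [[2, 1, 0], [-4, -2, 0], [-12, -6, 3]].
This matrix has rank 2, so its null space has dimension 3 − 2 = 1.

1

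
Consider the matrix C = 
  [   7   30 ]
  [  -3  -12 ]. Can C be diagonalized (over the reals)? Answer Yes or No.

Characteristic polynomial: p(λ) = λ^2 + 5λ + 6 = (λ + 2)(λ + 3).
All 2 eigenvalues are distinct, so C is diagonalizable.

Yes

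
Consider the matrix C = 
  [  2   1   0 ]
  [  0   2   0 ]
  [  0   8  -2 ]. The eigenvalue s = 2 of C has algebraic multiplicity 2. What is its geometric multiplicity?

C − 2I = [[0, 1, 0], [0, 0, 0], [0, 8, -4]].
This matrix has rank 2, so its null space has dimension 3 − 2 = 1.

1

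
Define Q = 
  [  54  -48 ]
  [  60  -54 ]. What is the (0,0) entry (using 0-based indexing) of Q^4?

1296

Characteristic polynomial: λ^2 - 36 = (λ - 6)(λ + 6), so the eigenvalues are -6, 6.
λ=-6: eigenvector (4, 5).
λ=6: eigenvector (-1, -1).
P = [[4, -1], [5, -1]], D = diag(-6, 6), P⁻¹ = [[-1, 1], [-5, 4]].
Q⁴ = P·diag(1296, 1296)·P⁻¹ = [[1296, 0], [0, 1296]].
The requested entry is 1296.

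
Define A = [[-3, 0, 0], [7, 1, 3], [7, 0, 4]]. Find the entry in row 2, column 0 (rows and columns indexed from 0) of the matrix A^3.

Characteristic polynomial: λ^3 - 2λ^2 - 11λ + 12 = (λ - 4)(λ - 1)(λ + 3), so the eigenvalues are -3, 1, 4.
λ=1: eigenvector (0, 1, 0).
λ=4: eigenvector (0, 1, 1).
λ=-3: eigenvector (-1, 1, 1).
P = [[0, 0, -1], [1, 1, 1], [0, 1, 1]], D = diag(1, 4, -3), P⁻¹ = [[0, 1, -1], [1, 0, 1], [-1, 0, 0]].
A³ = P·diag(1, 64, -27)·P⁻¹ = [[-27, 0, 0], [91, 1, 63], [91, 0, 64]].
The requested entry is 91.

91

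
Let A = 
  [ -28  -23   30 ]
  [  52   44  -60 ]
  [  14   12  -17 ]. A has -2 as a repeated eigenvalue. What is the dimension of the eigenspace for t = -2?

1

A + 2I = [[-26, -23, 30], [52, 46, -60], [14, 12, -15]].
This matrix has rank 2, so its null space has dimension 3 − 2 = 1.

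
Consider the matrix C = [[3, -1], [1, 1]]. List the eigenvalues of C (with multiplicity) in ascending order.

Characteristic polynomial: p(μ) = μ^2 - 4μ + 4 = (μ - 2)^2.
Roots (with multiplicity): 2, 2.

2, 2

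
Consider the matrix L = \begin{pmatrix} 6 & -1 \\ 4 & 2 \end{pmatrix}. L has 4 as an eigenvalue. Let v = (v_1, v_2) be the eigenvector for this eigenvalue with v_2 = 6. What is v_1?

L − 4I = [[2, -1], [4, -2]].
Solving (L − 4I)v = 0 gives the eigenspace spanned by (3, 6).
With v_2 = 6, v = (3, 6), so v_1 = 3.

3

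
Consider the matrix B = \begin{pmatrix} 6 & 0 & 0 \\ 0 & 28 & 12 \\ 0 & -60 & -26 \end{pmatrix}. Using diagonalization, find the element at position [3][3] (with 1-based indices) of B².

-44

Characteristic polynomial: μ^3 - 8μ^2 + 4μ + 48 = (μ - 6)(μ - 4)(μ + 2), so the eigenvalues are -2, 4, 6.
μ=6: eigenvector (1, 0, 0).
μ=4: eigenvector (0, 1, -2).
μ=-2: eigenvector (0, -2, 5).
P = [[1, 0, 0], [0, 1, -2], [0, -2, 5]], D = diag(6, 4, -2), P⁻¹ = [[1, 0, 0], [0, 5, 2], [0, 2, 1]].
B² = P·diag(36, 16, 4)·P⁻¹ = [[36, 0, 0], [0, 64, 24], [0, -120, -44]].
The requested entry is -44.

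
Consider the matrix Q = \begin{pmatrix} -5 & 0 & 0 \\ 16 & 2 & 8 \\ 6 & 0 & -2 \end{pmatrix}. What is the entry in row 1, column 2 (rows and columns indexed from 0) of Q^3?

32

Characteristic polynomial: r^3 + 5r^2 - 4r - 20 = (r - 2)(r + 2)(r + 5), so the eigenvalues are -5, -2, 2.
r=-5: eigenvector (1, 0, -2).
r=2: eigenvector (0, 1, 0).
r=-2: eigenvector (0, -2, 1).
P = [[1, 0, 0], [0, 1, -2], [-2, 0, 1]], D = diag(-5, 2, -2), P⁻¹ = [[1, 0, 0], [4, 1, 2], [2, 0, 1]].
Q³ = P·diag(-125, 8, -8)·P⁻¹ = [[-125, 0, 0], [64, 8, 32], [234, 0, -8]].
The requested entry is 32.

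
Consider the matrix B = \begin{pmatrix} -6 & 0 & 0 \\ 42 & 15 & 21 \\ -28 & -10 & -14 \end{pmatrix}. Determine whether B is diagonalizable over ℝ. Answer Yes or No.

Characteristic polynomial: p(λ) = λ^3 + 5λ^2 - 6λ = λ(λ - 1)(λ + 6).
All 3 eigenvalues are distinct, so B is diagonalizable.

Yes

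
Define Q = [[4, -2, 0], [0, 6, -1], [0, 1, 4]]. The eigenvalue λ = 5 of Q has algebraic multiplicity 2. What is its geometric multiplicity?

Q − 5I = [[-1, -2, 0], [0, 1, -1], [0, 1, -1]].
This matrix has rank 2, so its null space has dimension 3 − 2 = 1.

1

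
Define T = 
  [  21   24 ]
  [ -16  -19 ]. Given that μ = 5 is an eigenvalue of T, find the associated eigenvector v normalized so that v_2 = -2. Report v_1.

3

T − 5I = [[16, 24], [-16, -24]].
Solving (T − 5I)v = 0 gives the eigenspace spanned by (3, -2).
With v_2 = -2, v = (3, -2), so v_1 = 3.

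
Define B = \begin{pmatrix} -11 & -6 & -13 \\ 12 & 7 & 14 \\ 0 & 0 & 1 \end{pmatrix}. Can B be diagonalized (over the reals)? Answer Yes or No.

Characteristic polynomial: p(s) = s^3 + 3s^2 - 9s + 5 = (s - 1)^2(s + 5).
s = 1 has algebraic multiplicity 2; rank(B − 1I) = 2, so geometric multiplicity = 1.
Geometric multiplicity < algebraic multiplicity, so B is not diagonalizable.

No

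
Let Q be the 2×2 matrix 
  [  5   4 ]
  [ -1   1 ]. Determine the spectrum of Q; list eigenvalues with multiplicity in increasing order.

Characteristic polynomial: p(r) = r^2 - 6r + 9 = (r - 3)^2.
Roots (with multiplicity): 3, 3.

3, 3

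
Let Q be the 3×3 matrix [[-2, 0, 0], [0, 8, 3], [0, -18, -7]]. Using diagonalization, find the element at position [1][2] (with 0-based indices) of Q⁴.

Characteristic polynomial: λ^3 + λ^2 - 4λ - 4 = (λ - 2)(λ + 1)(λ + 2), so the eigenvalues are -2, -1, 2.
λ=-2: eigenvector (1, 0, 0).
λ=2: eigenvector (0, 1, -2).
λ=-1: eigenvector (0, -1, 3).
P = [[1, 0, 0], [0, 1, -1], [0, -2, 3]], D = diag(-2, 2, -1), P⁻¹ = [[1, 0, 0], [0, 3, 1], [0, 2, 1]].
Q⁴ = P·diag(16, 16, 1)·P⁻¹ = [[16, 0, 0], [0, 46, 15], [0, -90, -29]].
The requested entry is 15.

15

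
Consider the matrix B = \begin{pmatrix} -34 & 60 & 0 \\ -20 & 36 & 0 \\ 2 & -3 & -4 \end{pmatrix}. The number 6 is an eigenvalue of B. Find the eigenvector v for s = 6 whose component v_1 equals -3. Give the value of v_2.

B − 6I = [[-40, 60, 0], [-20, 30, 0], [2, -3, -10]].
Solving (B − 6I)v = 0 gives the eigenspace spanned by (-3, -2, 0).
With v_1 = -3, v = (-3, -2, 0), so v_2 = -2.

-2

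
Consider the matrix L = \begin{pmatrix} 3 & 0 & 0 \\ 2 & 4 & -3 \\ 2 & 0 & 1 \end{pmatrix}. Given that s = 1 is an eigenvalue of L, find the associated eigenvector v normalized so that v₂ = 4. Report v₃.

4

L − 1I = [[2, 0, 0], [2, 3, -3], [2, 0, 0]].
Solving (L − 1I)v = 0 gives the eigenspace spanned by (0, 4, 4).
With v₂ = 4, v = (0, 4, 4), so v₃ = 4.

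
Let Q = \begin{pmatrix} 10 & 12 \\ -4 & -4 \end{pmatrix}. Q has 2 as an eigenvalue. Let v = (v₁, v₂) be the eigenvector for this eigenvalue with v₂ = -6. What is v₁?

Q − 2I = [[8, 12], [-4, -6]].
Solving (Q − 2I)v = 0 gives the eigenspace spanned by (9, -6).
With v₂ = -6, v = (9, -6), so v₁ = 9.

9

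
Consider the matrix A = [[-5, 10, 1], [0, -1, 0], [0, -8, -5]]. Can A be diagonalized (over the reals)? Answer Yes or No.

Characteristic polynomial: p(s) = s^3 + 11s^2 + 35s + 25 = (s + 1)(s + 5)^2.
s = -5 has algebraic multiplicity 2; rank(A + 5I) = 2, so geometric multiplicity = 1.
Geometric multiplicity < algebraic multiplicity, so A is not diagonalizable.

No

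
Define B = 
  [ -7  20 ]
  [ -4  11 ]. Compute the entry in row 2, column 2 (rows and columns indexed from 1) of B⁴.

Characteristic polynomial: r^2 - 4r + 3 = (r - 3)(r - 1), so the eigenvalues are 1, 3.
r=1: eigenvector (5, 2).
r=3: eigenvector (2, 1).
P = [[5, 2], [2, 1]], D = diag(1, 3), P⁻¹ = [[1, -2], [-2, 5]].
B⁴ = P·diag(1, 81)·P⁻¹ = [[-319, 800], [-160, 401]].
The requested entry is 401.

401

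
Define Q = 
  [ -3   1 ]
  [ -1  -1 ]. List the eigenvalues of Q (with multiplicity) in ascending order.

-2, -2

Characteristic polynomial: p(s) = s^2 + 4s + 4 = (s + 2)^2.
Roots (with multiplicity): -2, -2.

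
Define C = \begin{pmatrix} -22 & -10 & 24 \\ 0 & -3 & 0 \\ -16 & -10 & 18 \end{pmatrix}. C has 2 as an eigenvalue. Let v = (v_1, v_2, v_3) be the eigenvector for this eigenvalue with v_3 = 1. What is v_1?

C − 2I = [[-24, -10, 24], [0, -5, 0], [-16, -10, 16]].
Solving (C − 2I)v = 0 gives the eigenspace spanned by (1, 0, 1).
With v_3 = 1, v = (1, 0, 1), so v_1 = 1.

1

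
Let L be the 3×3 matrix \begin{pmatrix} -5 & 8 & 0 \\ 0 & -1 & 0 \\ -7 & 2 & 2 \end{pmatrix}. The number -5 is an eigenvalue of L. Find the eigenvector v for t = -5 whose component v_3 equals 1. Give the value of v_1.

L + 5I = [[0, 8, 0], [0, 4, 0], [-7, 2, 7]].
Solving (L + 5I)v = 0 gives the eigenspace spanned by (1, 0, 1).
With v_3 = 1, v = (1, 0, 1), so v_1 = 1.

1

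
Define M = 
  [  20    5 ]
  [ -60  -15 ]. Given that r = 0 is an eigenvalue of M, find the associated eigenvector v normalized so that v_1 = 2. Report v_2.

M = [[20, 5], [-60, -15]].
Solving (M)v = 0 gives the eigenspace spanned by (2, -8).
With v_1 = 2, v = (2, -8), so v_2 = -8.

-8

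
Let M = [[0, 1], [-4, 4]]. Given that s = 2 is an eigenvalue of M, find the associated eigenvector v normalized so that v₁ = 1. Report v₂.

2

M − 2I = [[-2, 1], [-4, 2]].
Solving (M − 2I)v = 0 gives the eigenspace spanned by (1, 2).
With v₁ = 1, v = (1, 2), so v₂ = 2.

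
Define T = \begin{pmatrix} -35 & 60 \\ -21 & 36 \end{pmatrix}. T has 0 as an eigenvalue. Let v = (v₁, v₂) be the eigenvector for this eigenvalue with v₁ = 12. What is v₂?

T = [[-35, 60], [-21, 36]].
Solving (T)v = 0 gives the eigenspace spanned by (12, 7).
With v₁ = 12, v = (12, 7), so v₂ = 7.

7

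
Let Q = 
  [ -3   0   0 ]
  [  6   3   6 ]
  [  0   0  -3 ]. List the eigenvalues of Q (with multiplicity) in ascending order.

Characteristic polynomial: p(t) = t^3 + 3t^2 - 9t - 27 = (t - 3)(t + 3)^2.
Roots (with multiplicity): -3, -3, 3.

-3, -3, 3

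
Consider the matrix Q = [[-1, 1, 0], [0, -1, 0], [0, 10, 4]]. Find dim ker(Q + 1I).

Q + 1I = [[0, 1, 0], [0, 0, 0], [0, 10, 5]].
This matrix has rank 2, so its null space has dimension 3 − 2 = 1.

1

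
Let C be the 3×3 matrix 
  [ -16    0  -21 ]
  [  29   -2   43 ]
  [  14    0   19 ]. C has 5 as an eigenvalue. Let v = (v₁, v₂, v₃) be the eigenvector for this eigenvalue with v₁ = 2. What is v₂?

C − 5I = [[-21, 0, -21], [29, -7, 43], [14, 0, 14]].
Solving (C − 5I)v = 0 gives the eigenspace spanned by (2, -4, -2).
With v₁ = 2, v = (2, -4, -2), so v₂ = -4.

-4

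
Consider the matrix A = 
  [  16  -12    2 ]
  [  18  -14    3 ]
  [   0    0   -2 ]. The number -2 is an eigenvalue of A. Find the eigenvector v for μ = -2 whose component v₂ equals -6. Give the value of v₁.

A + 2I = [[18, -12, 2], [18, -12, 3], [0, 0, 0]].
Solving (A + 2I)v = 0 gives the eigenspace spanned by (-4, -6, 0).
With v₂ = -6, v = (-4, -6, 0), so v₁ = -4.

-4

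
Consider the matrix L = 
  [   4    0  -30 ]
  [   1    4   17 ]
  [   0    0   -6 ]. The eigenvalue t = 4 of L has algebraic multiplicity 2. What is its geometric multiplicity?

L − 4I = [[0, 0, -30], [1, 0, 17], [0, 0, -10]].
This matrix has rank 2, so its null space has dimension 3 − 2 = 1.

1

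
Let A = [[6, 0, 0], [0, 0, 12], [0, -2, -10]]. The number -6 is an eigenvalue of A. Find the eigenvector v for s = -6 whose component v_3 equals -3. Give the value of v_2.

6

A + 6I = [[12, 0, 0], [0, 6, 12], [0, -2, -4]].
Solving (A + 6I)v = 0 gives the eigenspace spanned by (0, 6, -3).
With v_3 = -3, v = (0, 6, -3), so v_2 = 6.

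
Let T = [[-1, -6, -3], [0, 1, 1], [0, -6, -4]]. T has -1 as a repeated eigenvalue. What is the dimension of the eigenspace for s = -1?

T + 1I = [[0, -6, -3], [0, 2, 1], [0, -6, -3]].
This matrix has rank 1, so its null space has dimension 3 − 1 = 2.

2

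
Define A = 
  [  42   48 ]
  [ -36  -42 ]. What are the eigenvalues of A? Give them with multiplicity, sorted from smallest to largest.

Characteristic polynomial: p(λ) = λ^2 - 36 = (λ - 6)(λ + 6).
Roots (with multiplicity): -6, 6.

-6, 6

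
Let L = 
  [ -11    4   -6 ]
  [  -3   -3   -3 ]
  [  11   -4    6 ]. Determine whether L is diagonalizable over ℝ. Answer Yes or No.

Yes

Characteristic polynomial: p(λ) = λ^3 + 8λ^2 + 15λ = λ(λ + 3)(λ + 5).
All 3 eigenvalues are distinct, so L is diagonalizable.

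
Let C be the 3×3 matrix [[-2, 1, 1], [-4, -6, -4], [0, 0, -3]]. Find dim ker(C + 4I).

1

C + 4I = [[2, 1, 1], [-4, -2, -4], [0, 0, 1]].
This matrix has rank 2, so its null space has dimension 3 − 2 = 1.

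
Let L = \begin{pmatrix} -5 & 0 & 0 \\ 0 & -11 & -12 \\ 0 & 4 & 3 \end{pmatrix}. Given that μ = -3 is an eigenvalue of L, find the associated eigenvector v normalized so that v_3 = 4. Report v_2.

-6

L + 3I = [[-2, 0, 0], [0, -8, -12], [0, 4, 6]].
Solving (L + 3I)v = 0 gives the eigenspace spanned by (0, -6, 4).
With v_3 = 4, v = (0, -6, 4), so v_2 = -6.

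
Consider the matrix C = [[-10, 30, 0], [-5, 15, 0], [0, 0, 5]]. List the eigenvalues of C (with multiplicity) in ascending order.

Characteristic polynomial: p(t) = t^3 - 10t^2 + 25t = t(t - 5)^2.
Roots (with multiplicity): 0, 5, 5.

0, 5, 5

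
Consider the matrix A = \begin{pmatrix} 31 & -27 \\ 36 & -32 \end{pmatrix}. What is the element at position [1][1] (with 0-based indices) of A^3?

Characteristic polynomial: μ^2 + μ - 20 = (μ - 4)(μ + 5), so the eigenvalues are -5, 4.
μ=-5: eigenvector (3, 4).
μ=4: eigenvector (-1, -1).
P = [[3, -1], [4, -1]], D = diag(-5, 4), P⁻¹ = [[-1, 1], [-4, 3]].
A³ = P·diag(-125, 64)·P⁻¹ = [[631, -567], [756, -692]].
The requested entry is -692.

-692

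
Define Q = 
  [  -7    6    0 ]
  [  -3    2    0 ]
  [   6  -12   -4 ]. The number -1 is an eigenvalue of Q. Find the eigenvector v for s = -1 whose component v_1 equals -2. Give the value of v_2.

Q + 1I = [[-6, 6, 0], [-3, 3, 0], [6, -12, -3]].
Solving (Q + 1I)v = 0 gives the eigenspace spanned by (-2, -2, 4).
With v_1 = -2, v = (-2, -2, 4), so v_2 = -2.

-2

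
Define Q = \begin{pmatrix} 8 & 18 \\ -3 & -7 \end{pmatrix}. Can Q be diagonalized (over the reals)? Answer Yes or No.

Characteristic polynomial: p(t) = t^2 - t - 2 = (t - 2)(t + 1).
All 2 eigenvalues are distinct, so Q is diagonalizable.

Yes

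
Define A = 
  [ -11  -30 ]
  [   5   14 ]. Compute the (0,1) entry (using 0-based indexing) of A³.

Characteristic polynomial: r^2 - 3r - 4 = (r - 4)(r + 1), so the eigenvalues are -1, 4.
r=-1: eigenvector (3, -1).
r=4: eigenvector (-2, 1).
P = [[3, -2], [-1, 1]], D = diag(-1, 4), P⁻¹ = [[1, 2], [1, 3]].
A³ = P·diag(-1, 64)·P⁻¹ = [[-131, -390], [65, 194]].
The requested entry is -390.

-390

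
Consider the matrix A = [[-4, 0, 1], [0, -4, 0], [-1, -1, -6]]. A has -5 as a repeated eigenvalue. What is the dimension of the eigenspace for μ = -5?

1

A + 5I = [[1, 0, 1], [0, 1, 0], [-1, -1, -1]].
This matrix has rank 2, so its null space has dimension 3 − 2 = 1.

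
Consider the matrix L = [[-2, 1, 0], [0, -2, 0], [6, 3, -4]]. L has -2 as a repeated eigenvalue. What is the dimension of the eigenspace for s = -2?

1

L + 2I = [[0, 1, 0], [0, 0, 0], [6, 3, -2]].
This matrix has rank 2, so its null space has dimension 3 − 2 = 1.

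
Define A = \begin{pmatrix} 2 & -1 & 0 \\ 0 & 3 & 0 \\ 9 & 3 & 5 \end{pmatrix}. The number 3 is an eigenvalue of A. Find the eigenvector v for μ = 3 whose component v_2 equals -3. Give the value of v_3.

-9

A − 3I = [[-1, -1, 0], [0, 0, 0], [9, 3, 2]].
Solving (A − 3I)v = 0 gives the eigenspace spanned by (3, -3, -9).
With v_2 = -3, v = (3, -3, -9), so v_3 = -9.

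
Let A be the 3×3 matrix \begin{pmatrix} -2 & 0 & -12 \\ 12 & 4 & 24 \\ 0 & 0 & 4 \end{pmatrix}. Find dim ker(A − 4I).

2

A − 4I = [[-6, 0, -12], [12, 0, 24], [0, 0, 0]].
This matrix has rank 1, so its null space has dimension 3 − 1 = 2.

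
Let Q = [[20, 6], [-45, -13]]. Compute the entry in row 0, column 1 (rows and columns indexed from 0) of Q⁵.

Characteristic polynomial: μ^2 - 7μ + 10 = (μ - 5)(μ - 2), so the eigenvalues are 2, 5.
μ=2: eigenvector (1, -3).
μ=5: eigenvector (2, -5).
P = [[1, 2], [-3, -5]], D = diag(2, 5), P⁻¹ = [[-5, -2], [3, 1]].
Q⁵ = P·diag(32, 3125)·P⁻¹ = [[18590, 6186], [-46395, -15433]].
The requested entry is 6186.

6186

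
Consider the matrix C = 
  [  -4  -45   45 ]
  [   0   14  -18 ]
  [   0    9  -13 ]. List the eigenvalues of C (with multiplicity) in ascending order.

Characteristic polynomial: p(t) = t^3 + 3t^2 - 24t - 80 = (t - 5)(t + 4)^2.
Roots (with multiplicity): -4, -4, 5.

-4, -4, 5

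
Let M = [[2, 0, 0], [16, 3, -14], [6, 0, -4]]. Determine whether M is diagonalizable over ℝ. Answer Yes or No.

Yes

Characteristic polynomial: p(t) = t^3 - t^2 - 14t + 24 = (t - 3)(t - 2)(t + 4).
All 3 eigenvalues are distinct, so M is diagonalizable.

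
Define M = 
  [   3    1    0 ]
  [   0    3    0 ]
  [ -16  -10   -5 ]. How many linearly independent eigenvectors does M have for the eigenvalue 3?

M − 3I = [[0, 1, 0], [0, 0, 0], [-16, -10, -8]].
This matrix has rank 2, so its null space has dimension 3 − 2 = 1.

1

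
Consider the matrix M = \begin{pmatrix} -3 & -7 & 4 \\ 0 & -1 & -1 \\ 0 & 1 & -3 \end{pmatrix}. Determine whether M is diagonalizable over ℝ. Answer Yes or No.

No

Characteristic polynomial: p(s) = s^3 + 7s^2 + 16s + 12 = (s + 2)^2(s + 3).
s = -2 has algebraic multiplicity 2; rank(M + 2I) = 2, so geometric multiplicity = 1.
Geometric multiplicity < algebraic multiplicity, so M is not diagonalizable.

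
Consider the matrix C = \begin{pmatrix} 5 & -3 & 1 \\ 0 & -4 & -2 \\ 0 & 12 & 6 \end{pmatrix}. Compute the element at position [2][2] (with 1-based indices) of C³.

-16

Characteristic polynomial: μ^3 - 7μ^2 + 10μ = μ(μ - 5)(μ - 2), so the eigenvalues are 0, 2, 5.
μ=5: eigenvector (1, 0, 0).
μ=0: eigenvector (1, 1, -2).
μ=2: eigenvector (-2, -1, 3).
P = [[1, 1, -2], [0, 1, -1], [0, -2, 3]], D = diag(5, 0, 2), P⁻¹ = [[1, 1, 1], [0, 3, 1], [0, 2, 1]].
C³ = P·diag(125, 0, 8)·P⁻¹ = [[125, 93, 109], [0, -16, -8], [0, 48, 24]].
The requested entry is -16.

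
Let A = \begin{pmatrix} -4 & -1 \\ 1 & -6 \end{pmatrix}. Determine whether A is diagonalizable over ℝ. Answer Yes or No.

Characteristic polynomial: p(λ) = λ^2 + 10λ + 25 = (λ + 5)^2.
λ = -5 has algebraic multiplicity 2; rank(A + 5I) = 1, so geometric multiplicity = 1.
Geometric multiplicity < algebraic multiplicity, so A is not diagonalizable.

No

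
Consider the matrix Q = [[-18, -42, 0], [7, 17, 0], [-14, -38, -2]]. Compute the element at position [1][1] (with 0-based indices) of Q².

Characteristic polynomial: s^3 + 3s^2 - 10s - 24 = (s - 3)(s + 2)(s + 4), so the eigenvalues are -4, -2, 3.
s=-4: eigenvector (3, -1, 2).
s=3: eigenvector (-2, 1, -2).
s=-2: eigenvector (0, 0, 1).
P = [[3, -2, 0], [-1, 1, 0], [2, -2, 1]], D = diag(-4, 3, -2), P⁻¹ = [[1, 2, 0], [1, 3, 0], [0, 2, 1]].
Q² = P·diag(16, 9, 4)·P⁻¹ = [[30, 42, 0], [-7, -5, 0], [14, 18, 4]].
The requested entry is -5.

-5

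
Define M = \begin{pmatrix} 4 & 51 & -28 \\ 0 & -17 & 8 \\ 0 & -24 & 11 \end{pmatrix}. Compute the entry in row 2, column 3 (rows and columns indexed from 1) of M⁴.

Characteristic polynomial: λ^3 + 2λ^2 - 19λ - 20 = (λ - 4)(λ + 1)(λ + 5), so the eigenvalues are -5, -1, 4.
λ=4: eigenvector (1, 0, 0).
λ=-1: eigenvector (1, 1, 2).
λ=-5: eigenvector (2, -2, -3).
P = [[1, 1, 2], [0, 1, -2], [0, 2, -3]], D = diag(4, -1, -5), P⁻¹ = [[1, 7, -4], [0, -3, 2], [0, -2, 1]].
M⁴ = P·diag(256, 1, 625)·P⁻¹ = [[256, -711, 228], [0, 2497, -1248], [0, 3744, -1871]].
The requested entry is -1248.

-1248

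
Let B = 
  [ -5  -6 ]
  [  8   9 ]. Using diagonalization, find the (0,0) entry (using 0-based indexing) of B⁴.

Characteristic polynomial: μ^2 - 4μ + 3 = (μ - 3)(μ - 1), so the eigenvalues are 1, 3.
μ=3: eigenvector (-3, 4).
μ=1: eigenvector (-1, 1).
P = [[-3, -1], [4, 1]], D = diag(3, 1), P⁻¹ = [[1, 1], [-4, -3]].
B⁴ = P·diag(81, 1)·P⁻¹ = [[-239, -240], [320, 321]].
The requested entry is -239.

-239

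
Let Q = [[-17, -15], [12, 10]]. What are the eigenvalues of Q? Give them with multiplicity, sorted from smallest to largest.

Characteristic polynomial: p(t) = t^2 + 7t + 10 = (t + 2)(t + 5).
Roots (with multiplicity): -5, -2.

-5, -2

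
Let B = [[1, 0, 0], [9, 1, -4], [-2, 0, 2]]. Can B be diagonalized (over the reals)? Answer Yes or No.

No

Characteristic polynomial: p(λ) = λ^3 - 4λ^2 + 5λ - 2 = (λ - 2)(λ - 1)^2.
λ = 1 has algebraic multiplicity 2; rank(B − 1I) = 2, so geometric multiplicity = 1.
Geometric multiplicity < algebraic multiplicity, so B is not diagonalizable.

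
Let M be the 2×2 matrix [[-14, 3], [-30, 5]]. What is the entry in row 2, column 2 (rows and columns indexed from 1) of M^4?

Characteristic polynomial: r^2 + 9r + 20 = (r + 4)(r + 5), so the eigenvalues are -5, -4.
r=-5: eigenvector (1, 3).
r=-4: eigenvector (3, 10).
P = [[1, 3], [3, 10]], D = diag(-5, -4), P⁻¹ = [[10, -3], [-3, 1]].
M⁴ = P·diag(625, 256)·P⁻¹ = [[3946, -1107], [11070, -3065]].
The requested entry is -3065.

-3065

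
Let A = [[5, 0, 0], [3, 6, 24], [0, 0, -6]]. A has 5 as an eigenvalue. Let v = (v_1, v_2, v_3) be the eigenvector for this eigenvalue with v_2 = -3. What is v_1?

1

A − 5I = [[0, 0, 0], [3, 1, 24], [0, 0, -11]].
Solving (A − 5I)v = 0 gives the eigenspace spanned by (1, -3, 0).
With v_2 = -3, v = (1, -3, 0), so v_1 = 1.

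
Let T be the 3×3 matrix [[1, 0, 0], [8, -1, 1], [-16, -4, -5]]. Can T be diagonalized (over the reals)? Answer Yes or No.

No

Characteristic polynomial: p(s) = s^3 + 5s^2 + 3s - 9 = (s - 1)(s + 3)^2.
s = -3 has algebraic multiplicity 2; rank(T + 3I) = 2, so geometric multiplicity = 1.
Geometric multiplicity < algebraic multiplicity, so T is not diagonalizable.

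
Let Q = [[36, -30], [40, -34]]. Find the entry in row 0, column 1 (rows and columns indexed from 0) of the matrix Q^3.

Characteristic polynomial: λ^2 - 2λ - 24 = (λ - 6)(λ + 4), so the eigenvalues are -4, 6.
λ=-4: eigenvector (3, 4).
λ=6: eigenvector (1, 1).
P = [[3, 1], [4, 1]], D = diag(-4, 6), P⁻¹ = [[-1, 1], [4, -3]].
Q³ = P·diag(-64, 216)·P⁻¹ = [[1056, -840], [1120, -904]].
The requested entry is -840.

-840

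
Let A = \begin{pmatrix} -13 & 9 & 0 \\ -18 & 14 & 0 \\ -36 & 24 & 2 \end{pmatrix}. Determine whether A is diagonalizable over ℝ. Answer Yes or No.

Yes

Characteristic polynomial: p(s) = s^3 - 3s^2 - 18s + 40 = (s - 5)(s - 2)(s + 4).
All 3 eigenvalues are distinct, so A is diagonalizable.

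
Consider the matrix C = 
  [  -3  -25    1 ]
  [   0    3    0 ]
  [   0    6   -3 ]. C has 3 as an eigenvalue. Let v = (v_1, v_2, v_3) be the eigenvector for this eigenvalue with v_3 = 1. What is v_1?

C − 3I = [[-6, -25, 1], [0, 0, 0], [0, 6, -6]].
Solving (C − 3I)v = 0 gives the eigenspace spanned by (-4, 1, 1).
With v_3 = 1, v = (-4, 1, 1), so v_1 = -4.

-4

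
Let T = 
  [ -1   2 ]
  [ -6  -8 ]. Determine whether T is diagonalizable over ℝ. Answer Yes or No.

Characteristic polynomial: p(s) = s^2 + 9s + 20 = (s + 4)(s + 5).
All 2 eigenvalues are distinct, so T is diagonalizable.

Yes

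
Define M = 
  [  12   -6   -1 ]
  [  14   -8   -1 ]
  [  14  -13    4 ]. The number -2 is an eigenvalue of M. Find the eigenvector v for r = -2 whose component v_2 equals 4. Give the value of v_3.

4

M + 2I = [[14, -6, -1], [14, -6, -1], [14, -13, 6]].
Solving (M + 2I)v = 0 gives the eigenspace spanned by (2, 4, 4).
With v_2 = 4, v = (2, 4, 4), so v_3 = 4.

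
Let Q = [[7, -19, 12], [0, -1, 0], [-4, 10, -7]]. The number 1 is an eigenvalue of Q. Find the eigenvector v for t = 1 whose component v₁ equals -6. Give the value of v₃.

Q − 1I = [[6, -19, 12], [0, -2, 0], [-4, 10, -8]].
Solving (Q − 1I)v = 0 gives the eigenspace spanned by (-6, 0, 3).
With v₁ = -6, v = (-6, 0, 3), so v₃ = 3.

3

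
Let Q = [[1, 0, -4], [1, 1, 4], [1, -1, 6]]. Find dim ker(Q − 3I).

Q − 3I = [[-2, 0, -4], [1, -2, 4], [1, -1, 3]].
This matrix has rank 2, so its null space has dimension 3 − 2 = 1.

1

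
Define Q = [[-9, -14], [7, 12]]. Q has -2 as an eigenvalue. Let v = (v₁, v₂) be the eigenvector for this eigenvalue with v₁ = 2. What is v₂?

-1

Q + 2I = [[-7, -14], [7, 14]].
Solving (Q + 2I)v = 0 gives the eigenspace spanned by (2, -1).
With v₁ = 2, v = (2, -1), so v₂ = -1.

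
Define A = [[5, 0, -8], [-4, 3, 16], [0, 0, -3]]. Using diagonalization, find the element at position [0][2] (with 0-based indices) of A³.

-152

Characteristic polynomial: r^3 - 5r^2 - 9r + 45 = (r - 5)(r - 3)(r + 3), so the eigenvalues are -3, 3, 5.
r=5: eigenvector (1, -2, 0).
r=3: eigenvector (0, 1, 0).
r=-3: eigenvector (1, -2, 1).
P = [[1, 0, 1], [-2, 1, -2], [0, 0, 1]], D = diag(5, 3, -3), P⁻¹ = [[1, 0, -1], [2, 1, 0], [0, 0, 1]].
A³ = P·diag(125, 27, -27)·P⁻¹ = [[125, 0, -152], [-196, 27, 304], [0, 0, -27]].
The requested entry is -152.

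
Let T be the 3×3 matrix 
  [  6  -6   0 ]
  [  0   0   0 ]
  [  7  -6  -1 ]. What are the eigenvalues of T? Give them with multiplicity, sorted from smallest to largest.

-1, 0, 6

Characteristic polynomial: p(s) = s^3 - 5s^2 - 6s = s(s - 6)(s + 1).
Roots (with multiplicity): -1, 0, 6.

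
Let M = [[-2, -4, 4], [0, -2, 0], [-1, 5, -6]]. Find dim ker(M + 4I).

M + 4I = [[2, -4, 4], [0, 2, 0], [-1, 5, -2]].
This matrix has rank 2, so its null space has dimension 3 − 2 = 1.

1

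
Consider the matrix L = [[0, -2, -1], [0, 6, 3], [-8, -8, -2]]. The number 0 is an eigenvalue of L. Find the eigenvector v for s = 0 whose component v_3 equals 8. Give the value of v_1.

L = [[0, -2, -1], [0, 6, 3], [-8, -8, -2]].
Solving (L)v = 0 gives the eigenspace spanned by (2, -4, 8).
With v_3 = 8, v = (2, -4, 8), so v_1 = 2.

2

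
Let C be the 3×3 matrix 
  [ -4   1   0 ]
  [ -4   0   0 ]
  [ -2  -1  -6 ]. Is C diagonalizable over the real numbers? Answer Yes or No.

Characteristic polynomial: p(t) = t^3 + 10t^2 + 28t + 24 = (t + 2)^2(t + 6).
t = -2 has algebraic multiplicity 2; rank(C + 2I) = 2, so geometric multiplicity = 1.
Geometric multiplicity < algebraic multiplicity, so C is not diagonalizable.

No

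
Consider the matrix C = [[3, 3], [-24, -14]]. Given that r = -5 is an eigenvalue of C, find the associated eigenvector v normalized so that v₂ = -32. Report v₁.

C + 5I = [[8, 3], [-24, -9]].
Solving (C + 5I)v = 0 gives the eigenspace spanned by (12, -32).
With v₂ = -32, v = (12, -32), so v₁ = 12.

12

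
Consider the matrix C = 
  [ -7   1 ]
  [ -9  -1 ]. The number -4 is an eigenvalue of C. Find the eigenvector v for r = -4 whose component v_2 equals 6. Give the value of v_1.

C + 4I = [[-3, 1], [-9, 3]].
Solving (C + 4I)v = 0 gives the eigenspace spanned by (2, 6).
With v_2 = 6, v = (2, 6), so v_1 = 2.

2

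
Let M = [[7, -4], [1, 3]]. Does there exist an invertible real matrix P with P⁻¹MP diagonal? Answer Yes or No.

No

Characteristic polynomial: p(λ) = λ^2 - 10λ + 25 = (λ - 5)^2.
λ = 5 has algebraic multiplicity 2; rank(M − 5I) = 1, so geometric multiplicity = 1.
Geometric multiplicity < algebraic multiplicity, so M is not diagonalizable.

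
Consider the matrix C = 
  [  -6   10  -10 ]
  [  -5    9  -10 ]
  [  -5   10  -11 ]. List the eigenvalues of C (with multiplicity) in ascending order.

Characteristic polynomial: p(t) = t^3 + 8t^2 + 13t + 6 = (t + 1)^2(t + 6).
Roots (with multiplicity): -6, -1, -1.

-6, -1, -1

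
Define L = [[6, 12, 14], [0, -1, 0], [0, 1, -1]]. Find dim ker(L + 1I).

L + 1I = [[7, 12, 14], [0, 0, 0], [0, 1, 0]].
This matrix has rank 2, so its null space has dimension 3 − 2 = 1.

1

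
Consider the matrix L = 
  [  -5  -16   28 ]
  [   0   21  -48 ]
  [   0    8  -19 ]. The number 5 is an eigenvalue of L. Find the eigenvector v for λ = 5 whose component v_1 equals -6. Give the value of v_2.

L − 5I = [[-10, -16, 28], [0, 16, -48], [0, 8, -24]].
Solving (L − 5I)v = 0 gives the eigenspace spanned by (-6, 9, 3).
With v_1 = -6, v = (-6, 9, 3), so v_2 = 9.

9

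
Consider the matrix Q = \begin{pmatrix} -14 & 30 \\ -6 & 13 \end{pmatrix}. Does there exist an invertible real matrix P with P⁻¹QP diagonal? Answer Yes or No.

Characteristic polynomial: p(μ) = μ^2 + μ - 2 = (μ - 1)(μ + 2).
All 2 eigenvalues are distinct, so Q is diagonalizable.

Yes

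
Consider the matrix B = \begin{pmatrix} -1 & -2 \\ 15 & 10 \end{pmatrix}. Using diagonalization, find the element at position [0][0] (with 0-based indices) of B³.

Characteristic polynomial: μ^2 - 9μ + 20 = (μ - 5)(μ - 4), so the eigenvalues are 4, 5.
μ=4: eigenvector (2, -5).
μ=5: eigenvector (1, -3).
P = [[2, 1], [-5, -3]], D = diag(4, 5), P⁻¹ = [[3, 1], [-5, -2]].
B³ = P·diag(64, 125)·P⁻¹ = [[-241, -122], [915, 430]].
The requested entry is -241.

-241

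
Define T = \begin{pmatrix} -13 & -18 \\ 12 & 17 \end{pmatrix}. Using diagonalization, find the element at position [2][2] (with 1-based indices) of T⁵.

Characteristic polynomial: μ^2 - 4μ - 5 = (μ - 5)(μ + 1), so the eigenvalues are -1, 5.
μ=-1: eigenvector (3, -2).
μ=5: eigenvector (-1, 1).
P = [[3, -1], [-2, 1]], D = diag(-1, 5), P⁻¹ = [[1, 1], [2, 3]].
T⁵ = P·diag(-1, 3125)·P⁻¹ = [[-6253, -9378], [6252, 9377]].
The requested entry is 9377.

9377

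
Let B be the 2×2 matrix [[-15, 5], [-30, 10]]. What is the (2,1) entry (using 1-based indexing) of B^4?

Characteristic polynomial: s^2 + 5s = s(s + 5), so the eigenvalues are -5, 0.
s=0: eigenvector (1, 3).
s=-5: eigenvector (1, 2).
P = [[1, 1], [3, 2]], D = diag(0, -5), P⁻¹ = [[-2, 1], [3, -1]].
B⁴ = P·diag(0, 625)·P⁻¹ = [[1875, -625], [3750, -1250]].
The requested entry is 3750.

3750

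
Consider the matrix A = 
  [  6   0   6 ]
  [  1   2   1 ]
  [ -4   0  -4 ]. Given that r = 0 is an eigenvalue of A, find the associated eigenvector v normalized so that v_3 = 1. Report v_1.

-1

A = [[6, 0, 6], [1, 2, 1], [-4, 0, -4]].
Solving (A)v = 0 gives the eigenspace spanned by (-1, 0, 1).
With v_3 = 1, v = (-1, 0, 1), so v_1 = -1.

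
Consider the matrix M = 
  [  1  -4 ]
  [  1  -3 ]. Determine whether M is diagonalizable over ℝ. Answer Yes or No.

No

Characteristic polynomial: p(r) = r^2 + 2r + 1 = (r + 1)^2.
r = -1 has algebraic multiplicity 2; rank(M + 1I) = 1, so geometric multiplicity = 1.
Geometric multiplicity < algebraic multiplicity, so M is not diagonalizable.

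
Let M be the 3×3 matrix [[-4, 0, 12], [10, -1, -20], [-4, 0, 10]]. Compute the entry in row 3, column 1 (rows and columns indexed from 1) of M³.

Characteristic polynomial: λ^3 - 5λ^2 + 2λ + 8 = (λ - 4)(λ - 2)(λ + 1), so the eigenvalues are -1, 2, 4.
λ=4: eigenvector (3, -2, 2).
λ=-1: eigenvector (0, 1, 0).
λ=2: eigenvector (2, 0, 1).
P = [[3, 0, 2], [-2, 1, 0], [2, 0, 1]], D = diag(4, -1, 2), P⁻¹ = [[-1, 0, 2], [-2, 1, 4], [2, 0, -3]].
M³ = P·diag(64, -1, 8)·P⁻¹ = [[-160, 0, 336], [130, -1, -260], [-112, 0, 232]].
The requested entry is -112.

-112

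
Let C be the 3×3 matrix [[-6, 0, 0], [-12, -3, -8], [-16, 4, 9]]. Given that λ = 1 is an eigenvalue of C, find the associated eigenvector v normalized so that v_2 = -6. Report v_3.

C − 1I = [[-7, 0, 0], [-12, -4, -8], [-16, 4, 8]].
Solving (C − 1I)v = 0 gives the eigenspace spanned by (0, -6, 3).
With v_2 = -6, v = (0, -6, 3), so v_3 = 3.

3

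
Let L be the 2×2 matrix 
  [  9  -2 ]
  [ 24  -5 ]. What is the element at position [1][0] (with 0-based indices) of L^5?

Characteristic polynomial: s^2 - 4s + 3 = (s - 3)(s - 1), so the eigenvalues are 1, 3.
s=3: eigenvector (1, 3).
s=1: eigenvector (1, 4).
P = [[1, 1], [3, 4]], D = diag(3, 1), P⁻¹ = [[4, -1], [-3, 1]].
L⁵ = P·diag(243, 1)·P⁻¹ = [[969, -242], [2904, -725]].
The requested entry is 2904.

2904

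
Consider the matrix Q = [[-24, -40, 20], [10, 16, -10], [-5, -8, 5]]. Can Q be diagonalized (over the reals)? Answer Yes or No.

Characteristic polynomial: p(s) = s^3 + 3s^2 - 4s = s(s - 1)(s + 4).
All 3 eigenvalues are distinct, so Q is diagonalizable.

Yes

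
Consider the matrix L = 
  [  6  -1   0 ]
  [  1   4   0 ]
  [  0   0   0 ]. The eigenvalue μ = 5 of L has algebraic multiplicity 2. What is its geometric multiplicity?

1

L − 5I = [[1, -1, 0], [1, -1, 0], [0, 0, -5]].
This matrix has rank 2, so its null space has dimension 3 − 2 = 1.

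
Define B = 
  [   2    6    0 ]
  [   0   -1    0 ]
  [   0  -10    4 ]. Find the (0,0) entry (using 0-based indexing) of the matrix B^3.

Characteristic polynomial: μ^3 - 5μ^2 + 2μ + 8 = (μ - 4)(μ - 2)(μ + 1), so the eigenvalues are -1, 2, 4.
μ=4: eigenvector (0, 0, 1).
μ=-1: eigenvector (-2, 1, 2).
μ=2: eigenvector (1, 0, 0).
P = [[0, -2, 1], [0, 1, 0], [1, 2, 0]], D = diag(4, -1, 2), P⁻¹ = [[0, -2, 1], [0, 1, 0], [1, 2, 0]].
B³ = P·diag(64, -1, 8)·P⁻¹ = [[8, 18, 0], [0, -1, 0], [0, -130, 64]].
The requested entry is 8.

8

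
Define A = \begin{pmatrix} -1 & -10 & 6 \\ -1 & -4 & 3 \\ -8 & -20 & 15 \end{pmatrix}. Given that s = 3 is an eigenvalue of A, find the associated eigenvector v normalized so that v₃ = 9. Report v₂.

3

A − 3I = [[-4, -10, 6], [-1, -7, 3], [-8, -20, 12]].
Solving (A − 3I)v = 0 gives the eigenspace spanned by (6, 3, 9).
With v₃ = 9, v = (6, 3, 9), so v₂ = 3.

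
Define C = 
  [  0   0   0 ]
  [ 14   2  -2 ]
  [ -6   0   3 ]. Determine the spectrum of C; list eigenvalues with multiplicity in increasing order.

0, 2, 3

Characteristic polynomial: p(t) = t^3 - 5t^2 + 6t = t(t - 3)(t - 2).
Roots (with multiplicity): 0, 2, 3.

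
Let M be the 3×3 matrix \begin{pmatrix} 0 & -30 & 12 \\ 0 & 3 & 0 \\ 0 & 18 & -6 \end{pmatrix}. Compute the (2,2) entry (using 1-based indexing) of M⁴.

Characteristic polynomial: μ^3 + 3μ^2 - 18μ = μ(μ - 3)(μ + 6), so the eigenvalues are -6, 0, 3.
μ=-6: eigenvector (-2, 0, 1).
μ=3: eigenvector (-2, 1, 2).
μ=0: eigenvector (1, 0, 0).
P = [[-2, -2, 1], [0, 1, 0], [1, 2, 0]], D = diag(-6, 3, 0), P⁻¹ = [[0, -2, 1], [0, 1, 0], [1, -2, 2]].
M⁴ = P·diag(1296, 81, 0)·P⁻¹ = [[0, 5022, -2592], [0, 81, 0], [0, -2430, 1296]].
The requested entry is 81.

81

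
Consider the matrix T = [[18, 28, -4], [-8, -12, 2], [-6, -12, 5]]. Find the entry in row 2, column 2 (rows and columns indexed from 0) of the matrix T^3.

Characteristic polynomial: λ^3 - 11λ^2 + 38λ - 40 = (λ - 5)(λ - 4)(λ - 2), so the eigenvalues are 2, 4, 5.
λ=2: eigenvector (-3, 2, 2).
λ=4: eigenvector (-2, 1, 0).
λ=5: eigenvector (-4, 2, 1).
P = [[-3, -2, -4], [2, 1, 2], [2, 0, 1]], D = diag(2, 4, 5), P⁻¹ = [[1, 2, 0], [2, 5, -2], [-2, -4, 1]].
T³ = P·diag(8, 64, 125)·P⁻¹ = [[720, 1312, -244], [-356, -648, 122], [-234, -468, 125]].
The requested entry is 125.

125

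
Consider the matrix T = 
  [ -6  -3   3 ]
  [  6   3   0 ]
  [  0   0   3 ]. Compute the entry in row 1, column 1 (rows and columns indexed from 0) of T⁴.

-81

Characteristic polynomial: s^3 - 9s = s(s - 3)(s + 3), so the eigenvalues are -3, 0, 3.
s=0: eigenvector (-1, 2, 0).
s=-3: eigenvector (-1, 1, 0).
s=3: eigenvector (0, 1, 1).
P = [[-1, -1, 0], [2, 1, 1], [0, 0, 1]], D = diag(0, -3, 3), P⁻¹ = [[1, 1, -1], [-2, -1, 1], [0, 0, 1]].
T⁴ = P·diag(0, 81, 81)·P⁻¹ = [[162, 81, -81], [-162, -81, 162], [0, 0, 81]].
The requested entry is -81.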